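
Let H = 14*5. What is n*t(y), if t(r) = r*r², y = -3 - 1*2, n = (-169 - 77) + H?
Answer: 22000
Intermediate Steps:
H = 70
n = -176 (n = (-169 - 77) + 70 = -246 + 70 = -176)
y = -5 (y = -3 - 2 = -5)
t(r) = r³
n*t(y) = -176*(-5)³ = -176*(-125) = 22000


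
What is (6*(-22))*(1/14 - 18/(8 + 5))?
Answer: 15774/91 ≈ 173.34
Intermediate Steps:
(6*(-22))*(1/14 - 18/(8 + 5)) = -132*(1*(1/14) - 18/13) = -132*(1/14 - 18*1/13) = -132*(1/14 - 18/13) = -132*(-239/182) = 15774/91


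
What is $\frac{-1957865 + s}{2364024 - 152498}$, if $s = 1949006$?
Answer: $- \frac{8859}{2211526} \approx -0.0040058$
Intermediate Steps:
$\frac{-1957865 + s}{2364024 - 152498} = \frac{-1957865 + 1949006}{2364024 - 152498} = - \frac{8859}{2211526}$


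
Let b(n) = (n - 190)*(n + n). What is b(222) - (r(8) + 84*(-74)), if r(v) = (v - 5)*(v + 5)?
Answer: 20385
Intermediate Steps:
b(n) = 2*n*(-190 + n) (b(n) = (-190 + n)*(2*n) = 2*n*(-190 + n))
r(v) = (-5 + v)*(5 + v)
b(222) - (r(8) + 84*(-74)) = 2*222*(-190 + 222) - ((-25 + 8²) + 84*(-74)) = 2*222*32 - ((-25 + 64) - 6216) = 14208 - (39 - 6216) = 14208 - 1*(-6177) = 14208 + 6177 = 20385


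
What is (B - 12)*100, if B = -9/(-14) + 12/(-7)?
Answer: -9150/7 ≈ -1307.1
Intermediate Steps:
B = -15/14 (B = -9*(-1/14) + 12*(-⅐) = 9/14 - 12/7 = -15/14 ≈ -1.0714)
(B - 12)*100 = (-15/14 - 12)*100 = -183/14*100 = -9150/7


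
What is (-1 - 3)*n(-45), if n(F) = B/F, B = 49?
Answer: 196/45 ≈ 4.3556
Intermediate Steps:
n(F) = 49/F
(-1 - 3)*n(-45) = (-1 - 3)*(49/(-45)) = -196*(-1)/45 = -4*(-49/45) = 196/45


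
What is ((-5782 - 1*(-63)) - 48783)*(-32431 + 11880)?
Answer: 1120070602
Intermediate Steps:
((-5782 - 1*(-63)) - 48783)*(-32431 + 11880) = ((-5782 + 63) - 48783)*(-20551) = (-5719 - 48783)*(-20551) = -54502*(-20551) = 1120070602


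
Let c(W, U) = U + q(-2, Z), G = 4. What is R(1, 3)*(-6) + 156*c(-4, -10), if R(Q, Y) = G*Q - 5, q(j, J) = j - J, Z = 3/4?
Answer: -1983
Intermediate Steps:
Z = 3/4 (Z = 3*(1/4) = 3/4 ≈ 0.75000)
R(Q, Y) = -5 + 4*Q (R(Q, Y) = 4*Q - 5 = -5 + 4*Q)
c(W, U) = -11/4 + U (c(W, U) = U + (-2 - 1*3/4) = U + (-2 - 3/4) = U - 11/4 = -11/4 + U)
R(1, 3)*(-6) + 156*c(-4, -10) = (-5 + 4*1)*(-6) + 156*(-11/4 - 10) = (-5 + 4)*(-6) + 156*(-51/4) = -1*(-6) - 1989 = 6 - 1989 = -1983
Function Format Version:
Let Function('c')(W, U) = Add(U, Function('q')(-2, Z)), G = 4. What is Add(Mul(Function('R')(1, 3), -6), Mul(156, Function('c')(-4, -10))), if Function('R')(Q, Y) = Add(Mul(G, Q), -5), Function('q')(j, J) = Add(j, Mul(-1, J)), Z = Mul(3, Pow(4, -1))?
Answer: -1983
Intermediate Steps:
Z = Rational(3, 4) (Z = Mul(3, Rational(1, 4)) = Rational(3, 4) ≈ 0.75000)
Function('R')(Q, Y) = Add(-5, Mul(4, Q)) (Function('R')(Q, Y) = Add(Mul(4, Q), -5) = Add(-5, Mul(4, Q)))
Function('c')(W, U) = Add(Rational(-11, 4), U) (Function('c')(W, U) = Add(U, Add(-2, Mul(-1, Rational(3, 4)))) = Add(U, Add(-2, Rational(-3, 4))) = Add(U, Rational(-11, 4)) = Add(Rational(-11, 4), U))
Add(Mul(Function('R')(1, 3), -6), Mul(156, Function('c')(-4, -10))) = Add(Mul(Add(-5, Mul(4, 1)), -6), Mul(156, Add(Rational(-11, 4), -10))) = Add(Mul(Add(-5, 4), -6), Mul(156, Rational(-51, 4))) = Add(Mul(-1, -6), -1989) = Add(6, -1989) = -1983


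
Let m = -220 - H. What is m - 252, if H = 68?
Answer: -540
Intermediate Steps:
m = -288 (m = -220 - 1*68 = -220 - 68 = -288)
m - 252 = -288 - 252 = -540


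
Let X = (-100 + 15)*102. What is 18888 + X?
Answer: 10218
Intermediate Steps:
X = -8670 (X = -85*102 = -8670)
18888 + X = 18888 - 8670 = 10218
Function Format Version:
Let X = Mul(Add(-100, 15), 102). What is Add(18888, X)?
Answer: 10218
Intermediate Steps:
X = -8670 (X = Mul(-85, 102) = -8670)
Add(18888, X) = Add(18888, -8670) = 10218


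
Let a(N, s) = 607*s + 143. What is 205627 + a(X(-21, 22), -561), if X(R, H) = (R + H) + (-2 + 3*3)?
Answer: -134757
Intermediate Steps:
X(R, H) = 7 + H + R (X(R, H) = (H + R) + (-2 + 9) = (H + R) + 7 = 7 + H + R)
a(N, s) = 143 + 607*s
205627 + a(X(-21, 22), -561) = 205627 + (143 + 607*(-561)) = 205627 + (143 - 340527) = 205627 - 340384 = -134757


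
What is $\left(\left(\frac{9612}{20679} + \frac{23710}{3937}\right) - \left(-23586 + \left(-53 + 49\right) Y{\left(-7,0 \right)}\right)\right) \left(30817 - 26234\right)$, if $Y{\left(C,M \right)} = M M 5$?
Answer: $\frac{2934251113749532}{27137741} \approx 1.0812 \cdot 10^{8}$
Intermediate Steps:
$Y{\left(C,M \right)} = 5 M^{2}$ ($Y{\left(C,M \right)} = M^{2} \cdot 5 = 5 M^{2}$)
$\left(\left(\frac{9612}{20679} + \frac{23710}{3937}\right) - \left(-23586 + \left(-53 + 49\right) Y{\left(-7,0 \right)}\right)\right) \left(30817 - 26234\right) = \left(\left(\frac{9612}{20679} + \frac{23710}{3937}\right) + \left(23586 - \left(-53 + 49\right) 5 \cdot 0^{2}\right)\right) \left(30817 - 26234\right) = \left(\left(9612 \cdot \frac{1}{20679} + 23710 \cdot \frac{1}{3937}\right) + \left(23586 - - 4 \cdot 5 \cdot 0\right)\right) 4583 = \left(\left(\frac{3204}{6893} + \frac{23710}{3937}\right) + \left(23586 - \left(-4\right) 0\right)\right) 4583 = \left(\frac{176047178}{27137741} + \left(23586 - 0\right)\right) 4583 = \left(\frac{176047178}{27137741} + \left(23586 + 0\right)\right) 4583 = \left(\frac{176047178}{27137741} + 23586\right) 4583 = \frac{640246806404}{27137741} \cdot 4583 = \frac{2934251113749532}{27137741}$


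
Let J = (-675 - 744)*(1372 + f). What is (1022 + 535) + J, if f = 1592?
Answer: -4204359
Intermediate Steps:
J = -4205916 (J = (-675 - 744)*(1372 + 1592) = -1419*2964 = -4205916)
(1022 + 535) + J = (1022 + 535) - 4205916 = 1557 - 4205916 = -4204359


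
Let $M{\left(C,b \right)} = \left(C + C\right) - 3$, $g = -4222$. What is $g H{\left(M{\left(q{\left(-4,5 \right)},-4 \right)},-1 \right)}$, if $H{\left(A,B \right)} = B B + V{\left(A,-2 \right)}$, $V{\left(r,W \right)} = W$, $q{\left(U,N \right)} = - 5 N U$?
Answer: $4222$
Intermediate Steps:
$q{\left(U,N \right)} = - 5 N U$
$M{\left(C,b \right)} = -3 + 2 C$ ($M{\left(C,b \right)} = 2 C - 3 = -3 + 2 C$)
$H{\left(A,B \right)} = -2 + B^{2}$ ($H{\left(A,B \right)} = B B - 2 = B^{2} - 2 = -2 + B^{2}$)
$g H{\left(M{\left(q{\left(-4,5 \right)},-4 \right)},-1 \right)} = - 4222 \left(-2 + \left(-1\right)^{2}\right) = - 4222 \left(-2 + 1\right) = \left(-4222\right) \left(-1\right) = 4222$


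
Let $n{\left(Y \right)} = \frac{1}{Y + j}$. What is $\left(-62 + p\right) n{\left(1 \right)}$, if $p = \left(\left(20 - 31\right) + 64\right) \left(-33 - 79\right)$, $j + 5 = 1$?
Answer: $\frac{5998}{3} \approx 1999.3$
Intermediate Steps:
$j = -4$ ($j = -5 + 1 = -4$)
$p = -5936$ ($p = \left(-11 + 64\right) \left(-112\right) = 53 \left(-112\right) = -5936$)
$n{\left(Y \right)} = \frac{1}{-4 + Y}$ ($n{\left(Y \right)} = \frac{1}{Y - 4} = \frac{1}{-4 + Y}$)
$\left(-62 + p\right) n{\left(1 \right)} = \frac{-62 - 5936}{-4 + 1} = - \frac{5998}{-3} = \left(-5998\right) \left(- \frac{1}{3}\right) = \frac{5998}{3}$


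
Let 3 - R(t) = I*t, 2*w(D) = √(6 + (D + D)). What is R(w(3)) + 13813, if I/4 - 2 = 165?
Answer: 13816 - 668*√3 ≈ 12659.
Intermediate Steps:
I = 668 (I = 8 + 4*165 = 8 + 660 = 668)
w(D) = √(6 + 2*D)/2 (w(D) = √(6 + (D + D))/2 = √(6 + 2*D)/2)
R(t) = 3 - 668*t
R(w(3)) + 13813 = (3 - 334*√(6 + 2*3)) + 13813 = (3 - 334*√(6 + 6)) + 13813 = (3 - 334*√12) + 13813 = (3 - 334*2*√3) + 13813 = (3 - 668*√3) + 13813 = 13816 - 668*√3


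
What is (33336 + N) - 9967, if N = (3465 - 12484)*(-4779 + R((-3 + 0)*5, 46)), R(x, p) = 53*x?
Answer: 50295275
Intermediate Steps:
N = 50271906 (N = (3465 - 12484)*(-4779 + 53*((-3 + 0)*5)) = -9019*(-4779 + 53*(-3*5)) = -9019*(-4779 + 53*(-15)) = -9019*(-4779 - 795) = -9019*(-5574) = 50271906)
(33336 + N) - 9967 = (33336 + 50271906) - 9967 = 50305242 - 9967 = 50295275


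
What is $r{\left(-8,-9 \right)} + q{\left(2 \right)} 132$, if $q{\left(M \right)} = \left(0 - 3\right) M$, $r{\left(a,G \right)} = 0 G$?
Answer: $-792$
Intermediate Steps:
$r{\left(a,G \right)} = 0$
$q{\left(M \right)} = - 3 M$
$r{\left(-8,-9 \right)} + q{\left(2 \right)} 132 = 0 + \left(-3\right) 2 \cdot 132 = 0 - 792 = -792$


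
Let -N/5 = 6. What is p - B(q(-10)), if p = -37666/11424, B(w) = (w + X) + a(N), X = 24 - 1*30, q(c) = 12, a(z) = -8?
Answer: -7409/5712 ≈ -1.2971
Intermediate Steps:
N = -30 (N = -5*6 = -30)
X = -6 (X = 24 - 30 = -6)
B(w) = -14 + w (B(w) = (w - 6) - 8 = (-6 + w) - 8 = -14 + w)
p = -18833/5712 (p = -37666*1/11424 = -18833/5712 ≈ -3.2971)
p - B(q(-10)) = -18833/5712 - (-14 + 12) = -18833/5712 - 1*(-2) = -18833/5712 + 2 = -7409/5712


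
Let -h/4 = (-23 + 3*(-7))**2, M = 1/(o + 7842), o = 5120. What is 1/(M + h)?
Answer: -12962/100377727 ≈ -0.00012913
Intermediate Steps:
M = 1/12962 (M = 1/(5120 + 7842) = 1/12962 ≈ 7.7149e-5)
h = -7744 (h = -4*(-23 + 3*(-7))**2 = -4*(-23 - 21)**2 = -4*(-44)**2 = -4*1936 = -7744)
1/(M + h) = 1/(1/12962 - 7744) = 1/(-100377727/12962) = -12962/100377727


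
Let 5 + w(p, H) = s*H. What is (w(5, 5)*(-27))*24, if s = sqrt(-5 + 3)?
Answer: 3240 - 3240*I*sqrt(2) ≈ 3240.0 - 4582.1*I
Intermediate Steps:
s = I*sqrt(2) (s = sqrt(-2) = I*sqrt(2) ≈ 1.4142*I)
w(p, H) = -5 + I*H*sqrt(2) (w(p, H) = -5 + (I*sqrt(2))*H = -5 + I*H*sqrt(2))
(w(5, 5)*(-27))*24 = ((-5 + I*5*sqrt(2))*(-27))*24 = ((-5 + 5*I*sqrt(2))*(-27))*24 = (135 - 135*I*sqrt(2))*24 = 3240 - 3240*I*sqrt(2)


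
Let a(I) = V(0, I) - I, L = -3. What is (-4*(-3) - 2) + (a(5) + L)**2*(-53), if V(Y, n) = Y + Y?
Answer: -3382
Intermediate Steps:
V(Y, n) = 2*Y
a(I) = -I (a(I) = 2*0 - I = 0 - I = -I)
(-4*(-3) - 2) + (a(5) + L)**2*(-53) = (-4*(-3) - 2) + (-1*5 - 3)**2*(-53) = (12 - 2) + (-5 - 3)**2*(-53) = 10 + (-8)**2*(-53) = 10 + 64*(-53) = 10 - 3392 = -3382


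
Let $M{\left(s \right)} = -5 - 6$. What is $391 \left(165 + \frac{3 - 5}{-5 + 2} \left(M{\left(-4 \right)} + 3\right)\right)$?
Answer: $\frac{187289}{3} \approx 62430.0$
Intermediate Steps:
$M{\left(s \right)} = -11$ ($M{\left(s \right)} = -5 - 6 = -11$)
$391 \left(165 + \frac{3 - 5}{-5 + 2} \left(M{\left(-4 \right)} + 3\right)\right) = 391 \left(165 + \frac{3 - 5}{-5 + 2} \left(-11 + 3\right)\right) = 391 \left(165 + - \frac{2}{-3} \left(-8\right)\right) = 391 \left(165 + \left(-2\right) \left(- \frac{1}{3}\right) \left(-8\right)\right) = 391 \left(165 + \frac{2}{3} \left(-8\right)\right) = 391 \left(165 - \frac{16}{3}\right) = 391 \cdot \frac{479}{3} = \frac{187289}{3}$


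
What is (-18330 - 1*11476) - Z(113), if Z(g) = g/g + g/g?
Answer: -29808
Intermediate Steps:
Z(g) = 2 (Z(g) = 1 + 1 = 2)
(-18330 - 1*11476) - Z(113) = (-18330 - 1*11476) - 1*2 = (-18330 - 11476) - 2 = -29806 - 2 = -29808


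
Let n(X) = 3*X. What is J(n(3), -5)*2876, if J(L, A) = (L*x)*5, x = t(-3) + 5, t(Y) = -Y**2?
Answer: -517680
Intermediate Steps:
x = -4 (x = -1*(-3)**2 + 5 = -1*9 + 5 = -9 + 5 = -4)
J(L, A) = -20*L (J(L, A) = (L*(-4))*5 = -4*L*5 = -20*L)
J(n(3), -5)*2876 = -60*3*2876 = -20*9*2876 = -180*2876 = -517680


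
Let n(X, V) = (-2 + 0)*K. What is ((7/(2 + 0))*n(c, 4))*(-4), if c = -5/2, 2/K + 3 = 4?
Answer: 56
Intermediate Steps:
K = 2 (K = 2/(-3 + 4) = 2/1 = 2*1 = 2)
c = -5/2 (c = -5*½ = -5/2 ≈ -2.5000)
n(X, V) = -4 (n(X, V) = (-2 + 0)*2 = -2*2 = -4)
((7/(2 + 0))*n(c, 4))*(-4) = ((7/(2 + 0))*(-4))*(-4) = ((7/2)*(-4))*(-4) = -14*(-4) = 56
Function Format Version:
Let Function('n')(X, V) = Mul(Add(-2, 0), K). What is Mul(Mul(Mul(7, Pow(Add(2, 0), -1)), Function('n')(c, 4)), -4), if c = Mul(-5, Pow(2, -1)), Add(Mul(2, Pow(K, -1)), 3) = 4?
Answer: 56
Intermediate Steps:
K = 2 (K = Mul(2, Pow(Add(-3, 4), -1)) = Mul(2, Pow(1, -1)) = Mul(2, 1) = 2)
c = Rational(-5, 2) (c = Mul(-5, Rational(1, 2)) = Rational(-5, 2) ≈ -2.5000)
Function('n')(X, V) = -4 (Function('n')(X, V) = Mul(Add(-2, 0), 2) = Mul(-2, 2) = -4)
Mul(Mul(Mul(7, Pow(Add(2, 0), -1)), Function('n')(c, 4)), -4) = Mul(Mul(Mul(7, Pow(Add(2, 0), -1)), -4), -4) = Mul(Mul(Mul(7, Pow(2, -1)), -4), -4) = Mul(Mul(Mul(7, Rational(1, 2)), -4), -4) = Mul(Mul(Rational(7, 2), -4), -4) = Mul(-14, -4) = 56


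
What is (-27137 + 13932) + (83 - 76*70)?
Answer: -18442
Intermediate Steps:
(-27137 + 13932) + (83 - 76*70) = -13205 + (83 - 5320) = -13205 - 5237 = -18442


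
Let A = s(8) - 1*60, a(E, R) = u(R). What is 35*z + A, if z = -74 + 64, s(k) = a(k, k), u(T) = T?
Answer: -402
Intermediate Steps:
a(E, R) = R
s(k) = k
A = -52 (A = 8 - 1*60 = 8 - 60 = -52)
z = -10
35*z + A = 35*(-10) - 52 = -350 - 52 = -402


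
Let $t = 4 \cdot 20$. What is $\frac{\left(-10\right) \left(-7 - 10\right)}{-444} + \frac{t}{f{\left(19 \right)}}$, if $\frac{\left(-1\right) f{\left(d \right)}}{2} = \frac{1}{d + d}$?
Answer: $- \frac{337525}{222} \approx -1520.4$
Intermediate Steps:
$f{\left(d \right)} = - \frac{1}{d}$ ($f{\left(d \right)} = - \frac{2}{d + d} = - \frac{2}{2 d} = - 2 \frac{1}{2 d} = - \frac{1}{d}$)
$t = 80$
$\frac{\left(-10\right) \left(-7 - 10\right)}{-444} + \frac{t}{f{\left(19 \right)}} = \frac{\left(-10\right) \left(-7 - 10\right)}{-444} + \frac{80}{\left(-1\right) \frac{1}{19}} = \left(-10\right) \left(-17\right) \left(- \frac{1}{444}\right) + \frac{80}{\left(-1\right) \frac{1}{19}} = 170 \left(- \frac{1}{444}\right) + \frac{80}{- \frac{1}{19}} = - \frac{85}{222} + 80 \left(-19\right) = - \frac{85}{222} - 1520 = - \frac{337525}{222}$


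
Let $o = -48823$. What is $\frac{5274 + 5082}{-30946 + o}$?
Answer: $- \frac{10356}{79769} \approx -0.12982$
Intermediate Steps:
$\frac{5274 + 5082}{-30946 + o} = \frac{5274 + 5082}{-30946 - 48823} = \frac{10356}{-79769} = 10356 \left(- \frac{1}{79769}\right) = - \frac{10356}{79769}$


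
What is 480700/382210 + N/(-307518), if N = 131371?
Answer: 9761259269/11753645478 ≈ 0.83049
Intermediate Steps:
480700/382210 + N/(-307518) = 480700/382210 + 131371/(-307518) = 480700*(1/382210) + 131371*(-1/307518) = 48070/38221 - 131371/307518 = 9761259269/11753645478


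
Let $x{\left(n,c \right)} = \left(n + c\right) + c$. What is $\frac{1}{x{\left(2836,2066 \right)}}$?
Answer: $\frac{1}{6968} \approx 0.00014351$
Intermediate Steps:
$x{\left(n,c \right)} = n + 2 c$ ($x{\left(n,c \right)} = \left(c + n\right) + c = n + 2 c$)
$\frac{1}{x{\left(2836,2066 \right)}} = \frac{1}{2836 + 2 \cdot 2066} = \frac{1}{2836 + 4132} = \frac{1}{6968}$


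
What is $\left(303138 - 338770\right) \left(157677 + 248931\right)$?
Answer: $-14488256256$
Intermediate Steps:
$\left(303138 - 338770\right) \left(157677 + 248931\right) = \left(-35632\right) 406608 = -14488256256$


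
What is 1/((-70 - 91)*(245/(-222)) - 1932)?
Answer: -222/389459 ≈ -0.00057002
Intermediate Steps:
1/((-70 - 91)*(245/(-222)) - 1932) = 1/(-39445*(-1)/222 - 1932) = 1/(-161*(-245/222) - 1932) = 1/(39445/222 - 1932) = 1/(-389459/222) = -222/389459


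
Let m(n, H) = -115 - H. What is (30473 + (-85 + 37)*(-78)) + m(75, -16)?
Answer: 34118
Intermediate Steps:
(30473 + (-85 + 37)*(-78)) + m(75, -16) = (30473 + (-85 + 37)*(-78)) + (-115 - 1*(-16)) = (30473 - 48*(-78)) + (-115 + 16) = (30473 + 3744) - 99 = 34217 - 99 = 34118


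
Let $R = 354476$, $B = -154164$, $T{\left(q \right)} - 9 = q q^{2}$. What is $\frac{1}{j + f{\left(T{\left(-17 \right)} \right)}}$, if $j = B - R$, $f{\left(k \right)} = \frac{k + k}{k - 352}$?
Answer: $- \frac{657}{334175254} \approx -1.966 \cdot 10^{-6}$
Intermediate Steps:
$T{\left(q \right)} = 9 + q^{3}$ ($T{\left(q \right)} = 9 + q q^{2} = 9 + q^{3}$)
$f{\left(k \right)} = \frac{2 k}{-352 + k}$
$j = -508640$ ($j = -154164 - 354476 = -508640$)
$\frac{1}{j + f{\left(T{\left(-17 \right)} \right)}} = \frac{1}{-508640 + \frac{2 \left(9 + \left(-17\right)^{3}\right)}{-352 + \left(9 + \left(-17\right)^{3}\right)}} = \frac{1}{-508640 + \frac{2 \left(9 - 4913\right)}{-352 + \left(9 - 4913\right)}} = \frac{1}{-508640 + 2 \left(-4904\right) \frac{1}{-352 - 4904}} = \frac{1}{-508640 + 2 \left(-4904\right) \frac{1}{-5256}} = \frac{1}{-508640 + 2 \left(-4904\right) \left(- \frac{1}{5256}\right)} = \frac{1}{-508640 + \frac{1226}{657}} = \frac{1}{- \frac{334175254}{657}} = - \frac{657}{334175254}$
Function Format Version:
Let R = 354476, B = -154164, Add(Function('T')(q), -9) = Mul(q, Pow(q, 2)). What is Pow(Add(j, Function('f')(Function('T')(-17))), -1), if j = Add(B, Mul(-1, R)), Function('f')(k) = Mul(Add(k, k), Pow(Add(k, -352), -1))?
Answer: Rational(-657, 334175254) ≈ -1.9660e-6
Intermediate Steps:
Function('T')(q) = Add(9, Pow(q, 3)) (Function('T')(q) = Add(9, Mul(q, Pow(q, 2))) = Add(9, Pow(q, 3)))
Function('f')(k) = Mul(2, k, Pow(Add(-352, k), -1)) (Function('f')(k) = Mul(Mul(2, k), Pow(Add(-352, k), -1)) = Mul(2, k, Pow(Add(-352, k), -1)))
j = -508640 (j = Add(-154164, Mul(-1, 354476)) = Add(-154164, -354476) = -508640)
Pow(Add(j, Function('f')(Function('T')(-17))), -1) = Pow(Add(-508640, Mul(2, Add(9, Pow(-17, 3)), Pow(Add(-352, Add(9, Pow(-17, 3))), -1))), -1) = Pow(Add(-508640, Mul(2, Add(9, -4913), Pow(Add(-352, Add(9, -4913)), -1))), -1) = Pow(Add(-508640, Mul(2, -4904, Pow(Add(-352, -4904), -1))), -1) = Pow(Add(-508640, Mul(2, -4904, Pow(-5256, -1))), -1) = Pow(Add(-508640, Mul(2, -4904, Rational(-1, 5256))), -1) = Pow(Add(-508640, Rational(1226, 657)), -1) = Pow(Rational(-334175254, 657), -1) = Rational(-657, 334175254)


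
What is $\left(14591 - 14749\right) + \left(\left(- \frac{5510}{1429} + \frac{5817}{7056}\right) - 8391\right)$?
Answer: $- \frac{4106206583}{480144} \approx -8552.0$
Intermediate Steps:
$\left(14591 - 14749\right) + \left(\left(- \frac{5510}{1429} + \frac{5817}{7056}\right) - 8391\right) = -158 + \left(\left(\left(-5510\right) \frac{1}{1429} + 5817 \cdot \frac{1}{7056}\right) - 8391\right) = -158 + \left(\left(- \frac{5510}{1429} + \frac{277}{336}\right) - 8391\right) = -158 - \frac{4030343831}{480144} = - \frac{4106206583}{480144}$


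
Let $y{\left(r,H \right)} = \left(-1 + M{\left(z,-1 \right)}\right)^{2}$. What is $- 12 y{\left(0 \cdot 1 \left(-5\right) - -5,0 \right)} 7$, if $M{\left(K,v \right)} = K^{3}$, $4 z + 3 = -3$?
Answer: $- \frac{25725}{16} \approx -1607.8$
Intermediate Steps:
$z = - \frac{3}{2}$ ($z = - \frac{3}{4} + \frac{1}{4} \left(-3\right) = - \frac{3}{4} - \frac{3}{4} = - \frac{3}{2} \approx -1.5$)
$y{\left(r,H \right)} = \frac{1225}{64}$ ($y{\left(r,H \right)} = \left(-1 + \left(- \frac{3}{2}\right)^{3}\right)^{2} = \left(-1 - \frac{27}{8}\right)^{2} = \left(- \frac{35}{8}\right)^{2} = \frac{1225}{64}$)
$- 12 y{\left(0 \cdot 1 \left(-5\right) - -5,0 \right)} 7 = \left(-12\right) \frac{1225}{64} \cdot 7 = \left(- \frac{3675}{16}\right) 7 = - \frac{25725}{16}$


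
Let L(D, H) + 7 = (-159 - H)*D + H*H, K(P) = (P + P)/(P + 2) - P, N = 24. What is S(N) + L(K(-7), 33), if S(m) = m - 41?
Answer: -4083/5 ≈ -816.60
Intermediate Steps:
K(P) = -P + 2*P/(2 + P) (K(P) = (2*P)/(2 + P) - P = 2*P/(2 + P) - P = -P + 2*P/(2 + P))
L(D, H) = -7 + H² + D*(-159 - H) (L(D, H) = -7 + ((-159 - H)*D + H*H) = -7 + (D*(-159 - H) + H²) = -7 + (H² + D*(-159 - H)) = -7 + H² + D*(-159 - H))
S(m) = -41 + m
S(N) + L(K(-7), 33) = (-41 + 24) + (-7 + 33² - (-159)*(-7)²/(2 - 7) - 1*(-1*(-7)²/(2 - 7))*33) = -17 + (-7 + 1089 - (-159)*49/(-5) - 1*(-1*49/(-5))*33) = -17 + (-7 + 1089 - (-159)*49*(-1)/5 - 1*(-1*49*(-⅕))*33) = -17 + (-7 + 1089 - 159*49/5 - 1*49/5*33) = -17 + (-7 + 1089 - 7791/5 - 1617/5) = -17 - 3998/5 = -4083/5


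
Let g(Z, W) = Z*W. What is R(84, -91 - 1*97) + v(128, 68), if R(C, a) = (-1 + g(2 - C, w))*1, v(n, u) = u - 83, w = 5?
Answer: -426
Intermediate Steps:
g(Z, W) = W*Z
v(n, u) = -83 + u
R(C, a) = 9 - 5*C (R(C, a) = (-1 + 5*(2 - C))*1 = (-1 + (10 - 5*C))*1 = (9 - 5*C)*1 = 9 - 5*C)
R(84, -91 - 1*97) + v(128, 68) = (9 - 5*84) + (-83 + 68) = (9 - 420) - 15 = -411 - 15 = -426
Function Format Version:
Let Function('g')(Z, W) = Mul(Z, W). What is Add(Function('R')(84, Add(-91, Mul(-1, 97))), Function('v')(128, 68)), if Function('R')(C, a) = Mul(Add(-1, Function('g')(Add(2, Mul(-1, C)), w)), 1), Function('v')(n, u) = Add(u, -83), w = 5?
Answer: -426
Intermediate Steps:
Function('g')(Z, W) = Mul(W, Z)
Function('v')(n, u) = Add(-83, u)
Function('R')(C, a) = Add(9, Mul(-5, C)) (Function('R')(C, a) = Mul(Add(-1, Mul(5, Add(2, Mul(-1, C)))), 1) = Mul(Add(-1, Add(10, Mul(-5, C))), 1) = Mul(Add(9, Mul(-5, C)), 1) = Add(9, Mul(-5, C)))
Add(Function('R')(84, Add(-91, Mul(-1, 97))), Function('v')(128, 68)) = Add(Add(9, Mul(-5, 84)), Add(-83, 68)) = Add(Add(9, -420), -15) = Add(-411, -15) = -426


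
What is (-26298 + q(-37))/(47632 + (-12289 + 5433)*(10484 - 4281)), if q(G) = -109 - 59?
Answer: 13233/21240068 ≈ 0.00062302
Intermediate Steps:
q(G) = -168
(-26298 + q(-37))/(47632 + (-12289 + 5433)*(10484 - 4281)) = (-26298 - 168)/(47632 + (-12289 + 5433)*(10484 - 4281)) = -26466/(47632 - 6856*6203) = -26466/(47632 - 42527768) = -26466/(-42480136) = -26466*(-1/42480136) = 13233/21240068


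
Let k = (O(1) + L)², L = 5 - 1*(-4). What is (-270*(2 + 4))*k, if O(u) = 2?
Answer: -196020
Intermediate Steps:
L = 9 (L = 5 + 4 = 9)
k = 121 (k = (2 + 9)² = 11² = 121)
(-270*(2 + 4))*k = -270*(2 + 4)*121 = -270*6*121 = -45*36*121 = -1620*121 = -196020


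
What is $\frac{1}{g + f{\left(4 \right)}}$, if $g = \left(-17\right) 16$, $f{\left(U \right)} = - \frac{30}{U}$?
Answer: $- \frac{2}{559} \approx -0.0035778$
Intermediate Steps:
$g = -272$
$\frac{1}{g + f{\left(4 \right)}} = \frac{1}{-272 - \frac{30}{4}} = \frac{1}{-272 - \frac{15}{2}} = \frac{1}{- \frac{559}{2}} = - \frac{2}{559}$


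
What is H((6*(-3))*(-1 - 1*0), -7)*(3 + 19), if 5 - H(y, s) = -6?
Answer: 242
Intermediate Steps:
H(y, s) = 11 (H(y, s) = 5 - 1*(-6) = 5 + 6 = 11)
H((6*(-3))*(-1 - 1*0), -7)*(3 + 19) = 11*(3 + 19) = 11*22 = 242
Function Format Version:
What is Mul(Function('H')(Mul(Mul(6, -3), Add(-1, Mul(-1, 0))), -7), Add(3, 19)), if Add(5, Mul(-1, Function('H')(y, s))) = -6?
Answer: 242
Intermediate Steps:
Function('H')(y, s) = 11 (Function('H')(y, s) = Add(5, Mul(-1, -6)) = Add(5, 6) = 11)
Mul(Function('H')(Mul(Mul(6, -3), Add(-1, Mul(-1, 0))), -7), Add(3, 19)) = Mul(11, Add(3, 19)) = Mul(11, 22) = 242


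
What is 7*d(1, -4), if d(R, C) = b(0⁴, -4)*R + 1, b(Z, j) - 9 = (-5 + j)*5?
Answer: -245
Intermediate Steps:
b(Z, j) = -16 + 5*j (b(Z, j) = 9 + (-5 + j)*5 = 9 + (-25 + 5*j) = -16 + 5*j)
d(R, C) = 1 - 36*R (d(R, C) = (-16 + 5*(-4))*R + 1 = (-16 - 20)*R + 1 = -36*R + 1 = 1 - 36*R)
7*d(1, -4) = 7*(1 - 36*1) = 7*(1 - 36) = 7*(-35) = -245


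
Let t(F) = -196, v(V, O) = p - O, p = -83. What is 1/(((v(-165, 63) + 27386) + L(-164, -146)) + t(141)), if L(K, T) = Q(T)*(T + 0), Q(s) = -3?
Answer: 1/27482 ≈ 3.6387e-5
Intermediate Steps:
v(V, O) = -83 - O
L(K, T) = -3*T (L(K, T) = -3*(T + 0) = -3*T)
1/(((v(-165, 63) + 27386) + L(-164, -146)) + t(141)) = 1/((((-83 - 1*63) + 27386) - 3*(-146)) - 196) = 1/((((-83 - 63) + 27386) + 438) - 196) = 1/(((-146 + 27386) + 438) - 196) = 1/((27240 + 438) - 196) = 1/(27678 - 196) = 1/27482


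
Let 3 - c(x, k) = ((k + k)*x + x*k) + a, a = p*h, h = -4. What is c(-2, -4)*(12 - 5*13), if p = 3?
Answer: 477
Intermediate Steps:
a = -12 (a = 3*(-4) = -12)
c(x, k) = 15 - 3*k*x (c(x, k) = 3 - (((k + k)*x + x*k) - 12) = 3 - (((2*k)*x + k*x) - 12) = 3 - ((2*k*x + k*x) - 12) = 3 - (3*k*x - 12) = 3 - (-12 + 3*k*x) = 3 + (12 - 3*k*x) = 15 - 3*k*x)
c(-2, -4)*(12 - 5*13) = (15 - 3*(-4)*(-2))*(12 - 5*13) = (15 - 24)*(12 - 65) = -9*(-53) = 477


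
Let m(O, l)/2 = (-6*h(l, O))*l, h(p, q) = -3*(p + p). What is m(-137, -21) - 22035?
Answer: 9717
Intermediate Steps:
h(p, q) = -6*p
m(O, l) = 72*l² (m(O, l) = 2*((-(-36)*l)*l) = 2*((36*l)*l) = 2*(36*l²) = 72*l²)
m(-137, -21) - 22035 = 72*(-21)² - 22035 = 72*441 - 22035 = 31752 - 22035 = 9717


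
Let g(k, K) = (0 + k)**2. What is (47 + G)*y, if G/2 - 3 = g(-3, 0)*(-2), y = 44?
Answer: 748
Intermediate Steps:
g(k, K) = k**2
G = -30 (G = 6 + 2*((-3)**2*(-2)) = 6 + 2*(9*(-2)) = 6 + 2*(-18) = 6 - 36 = -30)
(47 + G)*y = (47 - 30)*44 = 17*44 = 748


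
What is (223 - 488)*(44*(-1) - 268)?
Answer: 82680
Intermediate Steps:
(223 - 488)*(44*(-1) - 268) = -265*(-44 - 268) = -265*(-312) = 82680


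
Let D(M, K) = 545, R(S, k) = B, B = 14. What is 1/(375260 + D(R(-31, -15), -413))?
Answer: 1/375805 ≈ 2.6610e-6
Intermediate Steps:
R(S, k) = 14
1/(375260 + D(R(-31, -15), -413)) = 1/(375260 + 545) = 1/375805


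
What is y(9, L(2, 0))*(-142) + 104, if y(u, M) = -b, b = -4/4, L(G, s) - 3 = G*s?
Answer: -38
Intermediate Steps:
L(G, s) = 3 + G*s
b = -1 (b = -4*¼ = -1)
y(u, M) = 1 (y(u, M) = -1*(-1) = 1)
y(9, L(2, 0))*(-142) + 104 = 1*(-142) + 104 = -142 + 104 = -38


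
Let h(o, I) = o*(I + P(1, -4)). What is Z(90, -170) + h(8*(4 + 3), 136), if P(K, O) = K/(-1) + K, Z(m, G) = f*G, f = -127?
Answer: 29206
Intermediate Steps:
Z(m, G) = -127*G
P(K, O) = 0 (P(K, O) = K*(-1) + K = -K + K = 0)
h(o, I) = I*o (h(o, I) = o*(I + 0) = o*I = I*o)
Z(90, -170) + h(8*(4 + 3), 136) = -127*(-170) + 136*(8*(4 + 3)) = 21590 + 136*(8*7) = 21590 + 136*56 = 21590 + 7616 = 29206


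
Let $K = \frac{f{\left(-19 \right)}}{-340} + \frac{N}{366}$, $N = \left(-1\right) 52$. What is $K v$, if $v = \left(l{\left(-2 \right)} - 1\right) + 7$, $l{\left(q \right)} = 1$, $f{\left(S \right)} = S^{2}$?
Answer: $- \frac{524321}{62220} \approx -8.4269$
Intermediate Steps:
$N = -52$
$v = 7$ ($v = \left(1 - 1\right) + 7 = 0 + 7 = 7$)
$K = - \frac{74903}{62220}$ ($K = \frac{\left(-19\right)^{2}}{-340} - \frac{52}{366} = 361 \left(- \frac{1}{340}\right) - \frac{26}{183} = - \frac{361}{340} - \frac{26}{183} = - \frac{74903}{62220} \approx -1.2038$)
$K v = \left(- \frac{74903}{62220}\right) 7 = - \frac{524321}{62220}$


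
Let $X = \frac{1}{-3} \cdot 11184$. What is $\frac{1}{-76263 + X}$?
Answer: $- \frac{1}{79991} \approx -1.2501 \cdot 10^{-5}$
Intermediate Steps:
$X = -3728$ ($X = \left(- \frac{1}{3}\right) 11184 = -3728$)
$\frac{1}{-76263 + X} = \frac{1}{-76263 - 3728} = \frac{1}{-79991} = - \frac{1}{79991}$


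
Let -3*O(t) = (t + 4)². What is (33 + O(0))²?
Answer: 6889/9 ≈ 765.44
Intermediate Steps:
O(t) = -(4 + t)²/3 (O(t) = -(t + 4)²/3 = -(4 + t)²/3)
(33 + O(0))² = (33 - (4 + 0)²/3)² = (33 - ⅓*4²)² = (33 - ⅓*16)² = (33 - 16/3)² = (83/3)² = 6889/9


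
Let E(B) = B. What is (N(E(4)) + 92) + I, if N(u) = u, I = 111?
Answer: 207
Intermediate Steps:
(N(E(4)) + 92) + I = (4 + 92) + 111 = 96 + 111 = 207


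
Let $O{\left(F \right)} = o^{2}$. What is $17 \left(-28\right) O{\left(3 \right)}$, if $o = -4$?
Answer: $-7616$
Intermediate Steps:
$O{\left(F \right)} = 16$ ($O{\left(F \right)} = \left(-4\right)^{2} = 16$)
$17 \left(-28\right) O{\left(3 \right)} = 17 \left(-28\right) 16 = \left(-476\right) 16 = -7616$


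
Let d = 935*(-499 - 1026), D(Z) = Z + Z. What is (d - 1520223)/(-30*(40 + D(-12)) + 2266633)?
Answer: -2946098/2266153 ≈ -1.3000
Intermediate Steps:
D(Z) = 2*Z
d = -1425875 (d = 935*(-1525) = -1425875)
(d - 1520223)/(-30*(40 + D(-12)) + 2266633) = (-1425875 - 1520223)/(-30*(40 + 2*(-12)) + 2266633) = -2946098/(-30*(40 - 24) + 2266633) = -2946098/(-30*16 + 2266633) = -2946098/(-480 + 2266633) = -2946098/2266153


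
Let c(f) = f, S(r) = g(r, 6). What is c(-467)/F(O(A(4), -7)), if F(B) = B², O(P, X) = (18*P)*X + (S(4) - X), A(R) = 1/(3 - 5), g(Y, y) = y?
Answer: -467/5776 ≈ -0.080852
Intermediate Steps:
S(r) = 6
A(R) = -½ (A(R) = 1/(-2) = -½)
O(P, X) = 6 - X + 18*P*X (O(P, X) = (18*P)*X + (6 - X) = 18*P*X + (6 - X) = 6 - X + 18*P*X)
c(-467)/F(O(A(4), -7)) = -467/(6 - 1*(-7) + 18*(-½)*(-7))² = -467/(6 + 7 + 63)² = -467/(76²) = -467/5776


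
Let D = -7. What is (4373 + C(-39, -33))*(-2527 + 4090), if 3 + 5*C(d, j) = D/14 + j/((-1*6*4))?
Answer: 273373389/40 ≈ 6.8343e+6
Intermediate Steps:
C(d, j) = -7/10 - j/120 (C(d, j) = -3/5 + (-7/14 + j/((-1*6*4)))/5 = -3/5 + (-7*1/14 + j/((-6*4)))/5 = -3/5 + (-1/2 + j/(-24))/5 = -3/5 + (-1/2 + j*(-1/24))/5 = -3/5 + (-1/2 - j/24)/5 = -3/5 + (-1/10 - j/120) = -7/10 - j/120)
(4373 + C(-39, -33))*(-2527 + 4090) = (4373 + (-7/10 - 1/120*(-33)))*(-2527 + 4090) = (4373 + (-7/10 + 11/40))*1563 = (4373 - 17/40)*1563 = (174903/40)*1563 = 273373389/40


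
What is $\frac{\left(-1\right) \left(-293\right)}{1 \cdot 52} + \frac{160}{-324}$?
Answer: $\frac{21653}{4212} \approx 5.1408$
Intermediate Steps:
$\frac{\left(-1\right) \left(-293\right)}{1 \cdot 52} + \frac{160}{-324} = \frac{293}{52} + 160 \left(- \frac{1}{324}\right) = 293 \cdot \frac{1}{52} - \frac{40}{81} = \frac{293}{52} - \frac{40}{81} = \frac{21653}{4212}$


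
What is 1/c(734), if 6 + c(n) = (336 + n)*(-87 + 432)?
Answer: 1/369144 ≈ 2.7090e-6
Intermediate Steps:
c(n) = 115914 + 345*n (c(n) = -6 + (336 + n)*(-87 + 432) = -6 + (336 + n)*345 = -6 + (115920 + 345*n) = 115914 + 345*n)
1/c(734) = 1/(115914 + 345*734) = 1/(115914 + 253230) = 1/369144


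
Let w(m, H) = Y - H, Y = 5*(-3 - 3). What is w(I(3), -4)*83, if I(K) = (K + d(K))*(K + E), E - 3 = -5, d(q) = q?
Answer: -2158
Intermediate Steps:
E = -2 (E = 3 - 5 = -2)
Y = -30 (Y = 5*(-6) = -30)
I(K) = 2*K*(-2 + K) (I(K) = (K + K)*(K - 2) = (2*K)*(-2 + K) = 2*K*(-2 + K))
w(m, H) = -30 - H
w(I(3), -4)*83 = (-30 - 1*(-4))*83 = (-30 + 4)*83 = -26*83 = -2158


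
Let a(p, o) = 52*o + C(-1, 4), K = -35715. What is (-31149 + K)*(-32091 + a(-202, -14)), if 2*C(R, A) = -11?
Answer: 2194777368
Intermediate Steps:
C(R, A) = -11/2 (C(R, A) = (½)*(-11) = -11/2)
a(p, o) = -11/2 + 52*o (a(p, o) = 52*o - 11/2 = -11/2 + 52*o)
(-31149 + K)*(-32091 + a(-202, -14)) = (-31149 - 35715)*(-32091 + (-11/2 + 52*(-14))) = -66864*(-32091 + (-11/2 - 728)) = -66864*(-32091 - 1467/2) = -66864*(-65649/2) = 2194777368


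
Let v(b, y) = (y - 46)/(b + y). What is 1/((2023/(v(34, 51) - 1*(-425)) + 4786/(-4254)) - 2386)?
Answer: -15369702/36616251133 ≈ -0.00041975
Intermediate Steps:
v(b, y) = (-46 + y)/(b + y)
1/((2023/(v(34, 51) - 1*(-425)) + 4786/(-4254)) - 2386) = 1/((2023/((-46 + 51)/(34 + 51) - 1*(-425)) + 4786/(-4254)) - 2386) = 1/((2023/(5/85 + 425) + 4786*(-1/4254)) - 2386) = 1/((2023/((1/85)*5 + 425) - 2393/2127) - 2386) = 1/((2023/(1/17 + 425) - 2393/2127) - 2386) = 1/((2023/(7226/17) - 2393/2127) - 2386) = 1/((2023*(17/7226) - 2393/2127) - 2386) = 1/((34391/7226 - 2393/2127) - 2386) = 1/(55857839/15369702 - 2386) = 1/(-36616251133/15369702) = -15369702/36616251133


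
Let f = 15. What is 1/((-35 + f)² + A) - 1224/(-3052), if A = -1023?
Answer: 3875/9701 ≈ 0.39944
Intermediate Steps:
1/((-35 + f)² + A) - 1224/(-3052) = 1/((-35 + 15)² - 1023) - 1224/(-3052) = 1/((-20)² - 1023) - 1224*(-1)/3052 = 1/(400 - 1023) - 1*(-306/763) = 1/(-623) + 306/763 = -1/623 + 306/763 = 3875/9701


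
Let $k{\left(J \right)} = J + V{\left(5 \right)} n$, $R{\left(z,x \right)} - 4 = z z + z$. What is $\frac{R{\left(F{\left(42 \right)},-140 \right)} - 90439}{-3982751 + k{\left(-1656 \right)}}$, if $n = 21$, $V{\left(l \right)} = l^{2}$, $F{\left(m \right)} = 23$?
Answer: $\frac{89883}{3983882} \approx 0.022562$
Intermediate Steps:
$R{\left(z,x \right)} = 4 + z + z^{2}$ ($R{\left(z,x \right)} = 4 + \left(z z + z\right) = 4 + \left(z^{2} + z\right) = 4 + \left(z + z^{2}\right) = 4 + z + z^{2}$)
$k{\left(J \right)} = 525 + J$ ($k{\left(J \right)} = J + 5^{2} \cdot 21 = J + 25 \cdot 21 = J + 525 = 525 + J$)
$\frac{R{\left(F{\left(42 \right)},-140 \right)} - 90439}{-3982751 + k{\left(-1656 \right)}} = \frac{\left(4 + 23 + 23^{2}\right) - 90439}{-3982751 + \left(525 - 1656\right)} = \frac{\left(4 + 23 + 529\right) - 90439}{-3982751 - 1131} = \frac{556 - 90439}{-3983882} = \left(-89883\right) \left(- \frac{1}{3983882}\right) = \frac{89883}{3983882}$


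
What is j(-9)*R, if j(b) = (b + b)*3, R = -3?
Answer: 162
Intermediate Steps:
j(b) = 6*b (j(b) = (2*b)*3 = 6*b)
j(-9)*R = (6*(-9))*(-3) = -54*(-3) = 162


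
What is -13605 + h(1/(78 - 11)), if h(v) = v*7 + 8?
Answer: -910992/67 ≈ -13597.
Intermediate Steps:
h(v) = 8 + 7*v (h(v) = 7*v + 8 = 8 + 7*v)
-13605 + h(1/(78 - 11)) = -13605 + (8 + 7/(78 - 11)) = -13605 + (8 + 7/67) = -13605 + 543/67 = -910992/67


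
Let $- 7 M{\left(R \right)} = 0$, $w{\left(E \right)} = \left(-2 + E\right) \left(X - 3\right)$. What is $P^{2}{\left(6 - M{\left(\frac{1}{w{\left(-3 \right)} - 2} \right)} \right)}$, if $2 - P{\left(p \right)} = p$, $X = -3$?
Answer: $16$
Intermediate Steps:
$w{\left(E \right)} = 12 - 6 E$ ($w{\left(E \right)} = \left(-2 + E\right) \left(-3 - 3\right) = \left(-2 + E\right) \left(-6\right) = 12 - 6 E$)
$M{\left(R \right)} = 0$ ($M{\left(R \right)} = \left(- \frac{1}{7}\right) 0 = 0$)
$P{\left(p \right)} = 2 - p$
$P^{2}{\left(6 - M{\left(\frac{1}{w{\left(-3 \right)} - 2} \right)} \right)} = \left(2 - \left(6 - 0\right)\right)^{2} = \left(2 - \left(6 + 0\right)\right)^{2} = \left(2 - 6\right)^{2} = \left(-4\right)^{2} = 16$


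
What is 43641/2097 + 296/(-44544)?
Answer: 26990611/1297344 ≈ 20.805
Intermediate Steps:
43641/2097 + 296/(-44544) = 43641*(1/2097) + 296*(-1/44544) = 4849/233 - 37/5568 = 26990611/1297344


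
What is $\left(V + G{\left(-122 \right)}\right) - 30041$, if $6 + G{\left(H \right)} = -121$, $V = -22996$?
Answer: $-53164$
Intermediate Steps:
$G{\left(H \right)} = -127$ ($G{\left(H \right)} = -6 - 121 = -127$)
$\left(V + G{\left(-122 \right)}\right) - 30041 = \left(-22996 - 127\right) - 30041 = -23123 - 30041 = -53164$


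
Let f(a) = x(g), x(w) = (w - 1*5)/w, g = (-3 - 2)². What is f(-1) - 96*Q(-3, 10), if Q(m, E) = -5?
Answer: 2404/5 ≈ 480.80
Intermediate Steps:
g = 25 (g = (-5)² = 25)
x(w) = (-5 + w)/w (x(w) = (w - 5)/w = (-5 + w)/w)
f(a) = ⅘ (f(a) = (-5 + 25)/25 = (1/25)*20 = ⅘)
f(-1) - 96*Q(-3, 10) = ⅘ - 96*(-5) = ⅘ + 480 = 2404/5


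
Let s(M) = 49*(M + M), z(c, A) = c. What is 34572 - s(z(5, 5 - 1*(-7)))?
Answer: 34082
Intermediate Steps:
s(M) = 98*M (s(M) = 49*(2*M) = 98*M)
34572 - s(z(5, 5 - 1*(-7))) = 34572 - 98*5 = 34572 - 1*490 = 34572 - 490 = 34082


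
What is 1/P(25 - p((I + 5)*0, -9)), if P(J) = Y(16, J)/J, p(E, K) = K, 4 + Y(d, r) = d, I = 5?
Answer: 17/6 ≈ 2.8333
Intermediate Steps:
Y(d, r) = -4 + d
P(J) = 12/J (P(J) = (-4 + 16)/J = 12/J)
1/P(25 - p((I + 5)*0, -9)) = 1/(12/(25 - 1*(-9))) = 1/(12/(25 + 9)) = 1/(12/34) = 1/(12*(1/34)) = 1/(6/17) = 17/6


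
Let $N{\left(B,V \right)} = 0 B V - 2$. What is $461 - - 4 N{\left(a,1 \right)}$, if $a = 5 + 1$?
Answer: $453$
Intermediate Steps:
$a = 6$
$N{\left(B,V \right)} = -2$ ($N{\left(B,V \right)} = 0 V - 2 = 0 - 2 = -2$)
$461 - - 4 N{\left(a,1 \right)} = 461 - \left(-4\right) \left(-2\right) = 461 - 8 = 453$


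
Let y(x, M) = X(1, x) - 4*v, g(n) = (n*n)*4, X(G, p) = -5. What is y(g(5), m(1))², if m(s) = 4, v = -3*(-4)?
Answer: 2809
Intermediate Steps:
g(n) = 4*n² (g(n) = n²*4 = 4*n²)
v = 12
y(x, M) = -53 (y(x, M) = -5 - 4*12 = -5 - 48 = -53)
y(g(5), m(1))² = (-53)² = 2809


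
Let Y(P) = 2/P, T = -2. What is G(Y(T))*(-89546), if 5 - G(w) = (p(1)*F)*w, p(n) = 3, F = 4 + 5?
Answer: -2865472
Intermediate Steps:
F = 9
G(w) = 5 - 27*w (G(w) = 5 - 3*9*w = 5 - 27*w)
G(Y(T))*(-89546) = (5 - 54/(-2))*(-89546) = (5 - 54*(-1)/2)*(-89546) = (5 - 27*(-1))*(-89546) = (5 + 27)*(-89546) = 32*(-89546) = -2865472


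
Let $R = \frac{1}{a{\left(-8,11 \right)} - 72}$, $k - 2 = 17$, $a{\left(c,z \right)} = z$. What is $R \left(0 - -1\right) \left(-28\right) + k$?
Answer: $\frac{1187}{61} \approx 19.459$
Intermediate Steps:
$k = 19$ ($k = 2 + 17 = 19$)
$R = - \frac{1}{61}$ ($R = \frac{1}{11 - 72} = \frac{1}{-61} = - \frac{1}{61} \approx -0.016393$)
$R \left(0 - -1\right) \left(-28\right) + k = - \frac{\left(0 - -1\right) \left(-28\right)}{61} + 19 = - \frac{\left(0 + 1\right) \left(-28\right)}{61} + 19 = - \frac{1 \left(-28\right)}{61} + 19 = \left(- \frac{1}{61}\right) \left(-28\right) + 19 = \frac{28}{61} + 19 = \frac{1187}{61}$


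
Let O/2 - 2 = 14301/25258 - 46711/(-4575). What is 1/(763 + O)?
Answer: 57777675/45560730238 ≈ 0.0012681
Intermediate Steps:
O = 1476364213/57777675 (O = 4 + 2*(14301/25258 - 46711/(-4575)) = 4 + 2*(14301*(1/25258) - 46711*(-1/4575)) = 4 + 2*(14301/25258 + 46711/4575) = 4 + 2*(1245253513/115555350) = 4 + 1245253513/57777675 = 1476364213/57777675 ≈ 25.552)
1/(763 + O) = 1/(763 + 1476364213/57777675) = 1/(45560730238/57777675) = 57777675/45560730238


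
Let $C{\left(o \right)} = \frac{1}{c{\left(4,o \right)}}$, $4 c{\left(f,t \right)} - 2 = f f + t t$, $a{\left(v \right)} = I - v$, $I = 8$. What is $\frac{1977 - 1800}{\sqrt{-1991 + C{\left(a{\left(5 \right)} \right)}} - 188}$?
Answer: $- \frac{898452}{1008041} - \frac{3717 i \sqrt{3291}}{1008041} \approx -0.89128 - 0.21153 i$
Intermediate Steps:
$a{\left(v \right)} = 8 - v$
$c{\left(f,t \right)} = \frac{1}{2} + \frac{f^{2}}{4} + \frac{t^{2}}{4}$ ($c{\left(f,t \right)} = \frac{1}{2} + \frac{f f + t t}{4} = \frac{1}{2} + \frac{f^{2} + t^{2}}{4} = \frac{1}{2} + \left(\frac{f^{2}}{4} + \frac{t^{2}}{4}\right) = \frac{1}{2} + \frac{f^{2}}{4} + \frac{t^{2}}{4}$)
$C{\left(o \right)} = \frac{1}{\frac{9}{2} + \frac{o^{2}}{4}}$ ($C{\left(o \right)} = \frac{1}{\frac{1}{2} + \frac{4^{2}}{4} + \frac{o^{2}}{4}} = \frac{1}{\frac{1}{2} + \frac{1}{4} \cdot 16 + \frac{o^{2}}{4}} = \frac{1}{\frac{1}{2} + 4 + \frac{o^{2}}{4}} = \frac{1}{\frac{9}{2} + \frac{o^{2}}{4}}$)
$\frac{1977 - 1800}{\sqrt{-1991 + C{\left(a{\left(5 \right)} \right)}} - 188} = \frac{1977 - 1800}{\sqrt{-1991 + \frac{4}{18 + \left(8 - 5\right)^{2}}} - 188} = \frac{177}{\sqrt{-1991 + \frac{4}{18 + \left(8 - 5\right)^{2}}} - 188} = \frac{177}{\sqrt{-1991 + \frac{4}{18 + 3^{2}}} - 188} = \frac{177}{\sqrt{-1991 + \frac{4}{18 + 9}} - 188} = \frac{177}{\sqrt{-1991 + \frac{4}{27}} - 188} = \frac{177}{\sqrt{- \frac{53753}{27}} - 188} = \frac{177}{\frac{7 i \sqrt{3291}}{9} - 188} = \frac{177}{-188 + \frac{7 i \sqrt{3291}}{9}}$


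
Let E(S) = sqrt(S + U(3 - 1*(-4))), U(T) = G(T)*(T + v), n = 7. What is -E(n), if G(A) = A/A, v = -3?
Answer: -sqrt(11) ≈ -3.3166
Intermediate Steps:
G(A) = 1
U(T) = -3 + T (U(T) = 1*(T - 3) = 1*(-3 + T) = -3 + T)
E(S) = sqrt(4 + S) (E(S) = sqrt(S + (-3 + (3 - 1*(-4)))) = sqrt(S + (-3 + (3 + 4))) = sqrt(S + (-3 + 7)) = sqrt(S + 4) = sqrt(4 + S))
-E(n) = -sqrt(4 + 7) = -sqrt(11)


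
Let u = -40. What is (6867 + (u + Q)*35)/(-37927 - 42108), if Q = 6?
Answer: -5677/80035 ≈ -0.070931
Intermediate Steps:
(6867 + (u + Q)*35)/(-37927 - 42108) = (6867 + (-40 + 6)*35)/(-37927 - 42108) = (6867 - 34*35)/(-80035) = (6867 - 1190)*(-1/80035) = 5677*(-1/80035) = -5677/80035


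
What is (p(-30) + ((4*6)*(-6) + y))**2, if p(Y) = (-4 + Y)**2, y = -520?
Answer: 242064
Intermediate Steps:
(p(-30) + ((4*6)*(-6) + y))**2 = ((-4 - 30)**2 + ((4*6)*(-6) - 520))**2 = ((-34)**2 + (24*(-6) - 520))**2 = (1156 + (-144 - 520))**2 = (1156 - 664)**2 = 492**2 = 242064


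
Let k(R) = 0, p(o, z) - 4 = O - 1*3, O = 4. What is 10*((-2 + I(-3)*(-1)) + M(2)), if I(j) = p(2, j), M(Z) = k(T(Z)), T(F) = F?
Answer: -70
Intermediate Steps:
p(o, z) = 5 (p(o, z) = 4 + (4 - 1*3) = 4 + (4 - 3) = 4 + 1 = 5)
M(Z) = 0
I(j) = 5
10*((-2 + I(-3)*(-1)) + M(2)) = 10*((-2 + 5*(-1)) + 0) = 10*((-2 - 5) + 0) = 10*(-7 + 0) = 10*(-7) = -70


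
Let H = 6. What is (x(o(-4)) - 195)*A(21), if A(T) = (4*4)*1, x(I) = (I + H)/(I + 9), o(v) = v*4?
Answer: -21680/7 ≈ -3097.1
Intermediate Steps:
o(v) = 4*v
x(I) = (6 + I)/(9 + I) (x(I) = (I + 6)/(I + 9) = (6 + I)/(9 + I))
A(T) = 16 (A(T) = 16*1 = 16)
(x(o(-4)) - 195)*A(21) = ((6 + 4*(-4))/(9 + 4*(-4)) - 195)*16 = ((6 - 16)/(9 - 16) - 195)*16 = (-10/(-7) - 195)*16 = (-⅐*(-10) - 195)*16 = (10/7 - 195)*16 = -1355/7*16 = -21680/7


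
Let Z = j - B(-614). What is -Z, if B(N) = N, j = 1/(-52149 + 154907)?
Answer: -63093413/102758 ≈ -614.00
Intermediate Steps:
j = 1/102758 ≈ 9.7316e-6
Z = 63093413/102758 (Z = 1/102758 - 1*(-614) = 1/102758 + 614 = 63093413/102758 ≈ 614.00)
-Z = -1*63093413/102758 = -63093413/102758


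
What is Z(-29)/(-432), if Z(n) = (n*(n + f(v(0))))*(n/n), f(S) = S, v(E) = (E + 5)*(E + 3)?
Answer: -203/216 ≈ -0.93981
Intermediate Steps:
v(E) = (3 + E)*(5 + E) (v(E) = (5 + E)*(3 + E) = (3 + E)*(5 + E))
Z(n) = n*(15 + n) (Z(n) = (n*(n + (15 + 0² + 8*0)))*(n/n) = (n*(n + (15 + 0 + 0)))*1 = (n*(n + 15))*1 = (n*(15 + n))*1 = n*(15 + n))
Z(-29)/(-432) = -29*(15 - 29)/(-432) = -29*(-14)*(-1/432) = 406*(-1/432) = -203/216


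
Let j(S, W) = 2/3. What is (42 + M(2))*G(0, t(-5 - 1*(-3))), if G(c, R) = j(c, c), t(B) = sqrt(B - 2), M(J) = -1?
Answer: 82/3 ≈ 27.333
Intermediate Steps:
j(S, W) = 2/3 (j(S, W) = 2*(1/3) = 2/3)
t(B) = sqrt(-2 + B)
G(c, R) = 2/3
(42 + M(2))*G(0, t(-5 - 1*(-3))) = (42 - 1)*(2/3) = 41*(2/3) = 82/3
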